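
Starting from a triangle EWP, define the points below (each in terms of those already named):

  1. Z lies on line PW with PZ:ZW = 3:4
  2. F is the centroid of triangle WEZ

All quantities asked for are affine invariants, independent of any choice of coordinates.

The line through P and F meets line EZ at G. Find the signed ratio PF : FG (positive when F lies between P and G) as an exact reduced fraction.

PF:FG = -13/4

Work in coordinates with E = (0, 0), W = (1, 0), P = (0, 1).
1. Z lies on line PW with PZ:ZW = 3:4 ⇒ Z = (3/7, 4/7)
2. F is the centroid of triangle WEZ ⇒ F = (10/21, 4/21)
line PF meets EZ at G = (30/91, 40/91)
F = P + t·(G−P) with t = 13/9, so PF:FG = 13/9:-4/9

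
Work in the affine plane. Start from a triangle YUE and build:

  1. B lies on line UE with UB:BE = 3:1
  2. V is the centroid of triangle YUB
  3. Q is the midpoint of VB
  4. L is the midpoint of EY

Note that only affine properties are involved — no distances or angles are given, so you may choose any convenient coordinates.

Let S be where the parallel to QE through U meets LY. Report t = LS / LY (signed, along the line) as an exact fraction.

Choose coordinates Y = (0, 0), U = (1, 0), E = (0, 1).
1. B lies on line UE with UB:BE = 3:1 ⇒ B = (1/4, 3/4)
2. V is the centroid of triangle YUB ⇒ V = (5/12, 1/4)
3. Q is the midpoint of VB ⇒ Q = (1/3, 1/2)
4. L is the midpoint of EY ⇒ L = (0, 1/2)
through U parallel to QE: direction (-1/3, 1/2); meets LY at S = (0, 3/2)
S = L + t·(Y−L) with t = -2

t = -2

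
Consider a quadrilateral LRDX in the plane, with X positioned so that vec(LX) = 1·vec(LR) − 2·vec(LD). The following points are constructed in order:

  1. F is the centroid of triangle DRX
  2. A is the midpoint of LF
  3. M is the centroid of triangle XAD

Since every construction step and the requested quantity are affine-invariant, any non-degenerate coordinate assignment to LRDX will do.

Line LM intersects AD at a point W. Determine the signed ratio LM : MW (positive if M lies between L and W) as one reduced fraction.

LM:MW = -7

Choose coordinates L = (0, 0), R = (1, 0), D = (0, 1), X = (1, -2).
1. F is the centroid of triangle DRX ⇒ F = (2/3, -1/3)
2. A is the midpoint of LF ⇒ A = (1/3, -1/6)
3. M is the centroid of triangle XAD ⇒ M = (4/9, -7/18)
line LM meets AD at W = (8/21, -1/3)
M = L + t·(W−L) with t = 7/6, so LM:MW = 7/6:-1/6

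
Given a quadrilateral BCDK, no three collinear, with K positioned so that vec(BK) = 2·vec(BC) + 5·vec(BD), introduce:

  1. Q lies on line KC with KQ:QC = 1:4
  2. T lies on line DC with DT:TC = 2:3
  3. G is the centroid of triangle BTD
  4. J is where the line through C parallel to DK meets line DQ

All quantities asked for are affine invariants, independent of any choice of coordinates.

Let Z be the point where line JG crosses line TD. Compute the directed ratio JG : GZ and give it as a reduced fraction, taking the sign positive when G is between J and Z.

Assign B = (0, 0), C = (1, 0), D = (0, 1), K = (2, 5) — the answer is frame-independent, so this choice is without loss of generality.
1. Q lies on line KC with KQ:QC = 1:4 ⇒ Q = (9/5, 4)
2. T lies on line DC with DT:TC = 2:3 ⇒ T = (2/5, 3/5)
3. G is the centroid of triangle BTD ⇒ G = (2/15, 8/15)
4. J is where the line through C parallel to DK meets line DQ ⇒ J = (9, 16)
line JG meets TD at Z = (93/365, 272/365)
G = J + t·(Z−J) with t = 73/72, so JG:GZ = 73/72:-1/72

JG:GZ = -73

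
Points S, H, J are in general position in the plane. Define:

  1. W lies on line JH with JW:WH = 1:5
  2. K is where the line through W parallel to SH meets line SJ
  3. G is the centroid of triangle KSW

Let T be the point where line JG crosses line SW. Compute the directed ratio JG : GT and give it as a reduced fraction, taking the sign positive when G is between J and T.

Choose coordinates S = (0, 0), H = (1, 0), J = (0, 1).
1. W lies on line JH with JW:WH = 1:5 ⇒ W = (1/6, 5/6)
2. K is where the line through W parallel to SH meets line SJ ⇒ K = (0, 5/6)
3. G is the centroid of triangle KSW ⇒ G = (1/18, 5/9)
line JG meets SW at T = (1/13, 5/13)
G = J + t·(T−J) with t = 13/18, so JG:GT = 13/18:5/18

JG:GT = 13/5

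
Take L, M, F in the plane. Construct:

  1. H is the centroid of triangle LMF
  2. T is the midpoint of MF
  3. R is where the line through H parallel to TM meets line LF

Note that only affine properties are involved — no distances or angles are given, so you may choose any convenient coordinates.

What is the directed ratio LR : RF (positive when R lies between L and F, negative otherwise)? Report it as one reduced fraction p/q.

LR:RF = 2

Assign L = (0, 0), M = (1, 0), F = (0, 1) — the answer is frame-independent, so this choice is without loss of generality.
1. H is the centroid of triangle LMF ⇒ H = (1/3, 1/3)
2. T is the midpoint of MF ⇒ T = (1/2, 1/2)
3. R is where the line through H parallel to TM meets line LF ⇒ R = (0, 2/3)
R = L + t·(F−L) with t = 2/3, so LR:RF = t:(1−t) = 2/3:1/3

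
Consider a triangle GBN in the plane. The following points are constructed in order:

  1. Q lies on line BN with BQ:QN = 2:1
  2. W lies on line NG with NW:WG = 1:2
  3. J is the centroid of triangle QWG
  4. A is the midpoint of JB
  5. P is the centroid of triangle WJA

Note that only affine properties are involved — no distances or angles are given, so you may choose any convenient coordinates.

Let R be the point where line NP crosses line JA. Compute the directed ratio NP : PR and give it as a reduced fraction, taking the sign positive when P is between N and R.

NP:PR = 8

Set G = (0, 0), B = (1, 0), N = (0, 1); any affine frame gives the same invariant.
1. Q lies on line BN with BQ:QN = 2:1 ⇒ Q = (1/3, 2/3)
2. W lies on line NG with NW:WG = 1:2 ⇒ W = (0, 2/3)
3. J is the centroid of triangle QWG ⇒ J = (1/9, 4/9)
4. A is the midpoint of JB ⇒ A = (5/9, 2/9)
5. P is the centroid of triangle WJA ⇒ P = (2/9, 4/9)
line NP meets JA at R = (1/4, 3/8)
P = N + t·(R−N) with t = 8/9, so NP:PR = 8/9:1/9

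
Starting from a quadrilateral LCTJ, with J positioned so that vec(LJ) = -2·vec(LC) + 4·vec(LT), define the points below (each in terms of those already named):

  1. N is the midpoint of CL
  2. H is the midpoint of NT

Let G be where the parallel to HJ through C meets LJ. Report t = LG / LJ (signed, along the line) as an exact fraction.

Choose coordinates L = (0, 0), C = (1, 0), T = (0, 1), J = (-2, 4).
1. N is the midpoint of CL ⇒ N = (1/2, 0)
2. H is the midpoint of NT ⇒ H = (1/4, 1/2)
through C parallel to HJ: direction (-9/4, 7/2); meets LJ at G = (-7/2, 7)
G = L + t·(J−L) with t = 7/4

t = 7/4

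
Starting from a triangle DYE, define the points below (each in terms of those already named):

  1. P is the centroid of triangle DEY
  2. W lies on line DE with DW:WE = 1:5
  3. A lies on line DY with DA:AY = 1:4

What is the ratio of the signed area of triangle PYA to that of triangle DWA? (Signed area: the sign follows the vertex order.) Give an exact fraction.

[PYA]:[DWA] = 8

Work in coordinates with D = (0, 0), Y = (1, 0), E = (0, 1).
1. P is the centroid of triangle DEY ⇒ P = (1/3, 1/3)
2. W lies on line DE with DW:WE = 1:5 ⇒ W = (0, 1/6)
3. A lies on line DY with DA:AY = 1:4 ⇒ A = (1/5, 0)
2·[PYA] = -4/15, 2·[DWA] = -1/30
[PYA]:[DWA] = -4/15:-1/30 = 8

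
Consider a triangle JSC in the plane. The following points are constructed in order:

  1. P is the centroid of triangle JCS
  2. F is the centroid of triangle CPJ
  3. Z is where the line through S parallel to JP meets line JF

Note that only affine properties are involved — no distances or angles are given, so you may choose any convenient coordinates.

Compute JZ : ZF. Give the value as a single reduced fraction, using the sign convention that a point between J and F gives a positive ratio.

Assign J = (0, 0), S = (1, 0), C = (0, 1) — the answer is frame-independent, so this choice is without loss of generality.
1. P is the centroid of triangle JCS ⇒ P = (1/3, 1/3)
2. F is the centroid of triangle CPJ ⇒ F = (1/9, 4/9)
3. Z is where the line through S parallel to JP meets line JF ⇒ Z = (-1/3, -4/3)
Z = J + t·(F−J) with t = -3, so JZ:ZF = t:(1−t) = -3:4

JZ:ZF = -3/4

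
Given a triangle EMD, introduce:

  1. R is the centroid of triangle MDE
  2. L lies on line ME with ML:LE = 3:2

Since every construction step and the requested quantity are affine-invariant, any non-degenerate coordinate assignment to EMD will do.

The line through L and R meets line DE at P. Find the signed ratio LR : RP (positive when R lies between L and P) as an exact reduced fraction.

LR:RP = 1/5

Choose coordinates E = (0, 0), M = (1, 0), D = (0, 1).
1. R is the centroid of triangle MDE ⇒ R = (1/3, 1/3)
2. L lies on line ME with ML:LE = 3:2 ⇒ L = (2/5, 0)
line LR meets DE at P = (0, 2)
R = L + t·(P−L) with t = 1/6, so LR:RP = 1/6:5/6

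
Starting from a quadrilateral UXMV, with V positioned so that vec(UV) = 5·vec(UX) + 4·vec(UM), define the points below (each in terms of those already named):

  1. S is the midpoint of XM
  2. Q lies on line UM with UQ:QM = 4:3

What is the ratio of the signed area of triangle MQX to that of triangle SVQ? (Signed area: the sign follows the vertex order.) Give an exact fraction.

[MQX]:[SVQ] = 6/29

Set U = (0, 0), X = (1, 0), M = (0, 1), V = (5, 4); any affine frame gives the same invariant.
1. S is the midpoint of XM ⇒ S = (1/2, 1/2)
2. Q lies on line UM with UQ:QM = 4:3 ⇒ Q = (0, 4/7)
2·[MQX] = 3/7, 2·[SVQ] = 29/14
[MQX]:[SVQ] = 3/7:29/14 = 6/29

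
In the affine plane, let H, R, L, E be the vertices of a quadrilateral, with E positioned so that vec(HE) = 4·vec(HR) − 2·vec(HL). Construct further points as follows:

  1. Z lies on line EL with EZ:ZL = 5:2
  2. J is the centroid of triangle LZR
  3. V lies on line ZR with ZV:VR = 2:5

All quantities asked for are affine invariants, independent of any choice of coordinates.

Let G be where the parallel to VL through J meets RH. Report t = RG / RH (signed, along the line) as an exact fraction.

t = -2/11

Choose coordinates H = (0, 0), R = (1, 0), L = (0, 1), E = (4, -2).
1. Z lies on line EL with EZ:ZL = 5:2 ⇒ Z = (8/7, 1/7)
2. J is the centroid of triangle LZR ⇒ J = (5/7, 8/21)
3. V lies on line ZR with ZV:VR = 2:5 ⇒ V = (54/49, 5/49)
through J parallel to VL: direction (-54/49, 44/49); meets RH at G = (13/11, 0)
G = R + t·(H−R) with t = -2/11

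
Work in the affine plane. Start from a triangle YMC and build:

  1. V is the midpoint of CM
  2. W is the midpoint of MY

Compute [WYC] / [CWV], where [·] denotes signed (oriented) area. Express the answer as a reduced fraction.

Set Y = (0, 0), M = (1, 0), C = (0, 1); any affine frame gives the same invariant.
1. V is the midpoint of CM ⇒ V = (1/2, 1/2)
2. W is the midpoint of MY ⇒ W = (1/2, 0)
2·[WYC] = -1/2, 2·[CWV] = 1/4
[WYC]:[CWV] = -1/2:1/4 = -2

[WYC]:[CWV] = -2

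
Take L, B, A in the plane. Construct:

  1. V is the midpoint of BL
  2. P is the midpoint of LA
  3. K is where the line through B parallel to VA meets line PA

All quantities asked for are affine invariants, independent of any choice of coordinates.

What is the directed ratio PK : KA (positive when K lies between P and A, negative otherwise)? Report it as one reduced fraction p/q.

PK:KA = -3/2

Work in coordinates with L = (0, 0), B = (1, 0), A = (0, 1).
1. V is the midpoint of BL ⇒ V = (1/2, 0)
2. P is the midpoint of LA ⇒ P = (0, 1/2)
3. K is where the line through B parallel to VA meets line PA ⇒ K = (0, 2)
K = P + t·(A−P) with t = 3, so PK:KA = t:(1−t) = 3:-2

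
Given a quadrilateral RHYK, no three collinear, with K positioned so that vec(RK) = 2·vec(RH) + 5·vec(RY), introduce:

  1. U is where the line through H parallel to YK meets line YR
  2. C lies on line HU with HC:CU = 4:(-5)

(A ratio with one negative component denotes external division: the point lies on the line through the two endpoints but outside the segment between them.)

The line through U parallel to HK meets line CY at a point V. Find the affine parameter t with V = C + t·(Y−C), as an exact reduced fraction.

Assign R = (0, 0), H = (1, 0), Y = (0, 1), K = (2, 5) — the answer is frame-independent, so this choice is without loss of generality.
1. U is where the line through H parallel to YK meets line YR ⇒ U = (0, -2)
2. C lies on line HU with HC:CU = 4:(-5) ⇒ C = (5, 8)
through U parallel to HK: direction (1, 5); meets CY at V = (5/6, 13/6)
V = C + t·(Y−C) with t = 5/6

t = 5/6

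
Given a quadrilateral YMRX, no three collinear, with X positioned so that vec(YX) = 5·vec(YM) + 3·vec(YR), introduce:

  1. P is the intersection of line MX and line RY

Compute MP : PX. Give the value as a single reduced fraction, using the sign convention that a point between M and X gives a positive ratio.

MP:PX = -1/5

Work in coordinates with Y = (0, 0), M = (1, 0), R = (0, 1), X = (5, 3).
1. P is the intersection of line MX and line RY ⇒ P = (0, -3/4)
P = M + t·(X−M) with t = -1/4, so MP:PX = t:(1−t) = -1/4:5/4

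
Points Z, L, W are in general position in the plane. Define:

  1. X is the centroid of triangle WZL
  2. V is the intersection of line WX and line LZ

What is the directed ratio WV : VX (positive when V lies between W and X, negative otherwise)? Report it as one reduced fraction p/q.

Set Z = (0, 0), L = (1, 0), W = (0, 1); any affine frame gives the same invariant.
1. X is the centroid of triangle WZL ⇒ X = (1/3, 1/3)
2. V is the intersection of line WX and line LZ ⇒ V = (1/2, 0)
V = W + t·(X−W) with t = 3/2, so WV:VX = t:(1−t) = 3/2:-1/2

WV:VX = -3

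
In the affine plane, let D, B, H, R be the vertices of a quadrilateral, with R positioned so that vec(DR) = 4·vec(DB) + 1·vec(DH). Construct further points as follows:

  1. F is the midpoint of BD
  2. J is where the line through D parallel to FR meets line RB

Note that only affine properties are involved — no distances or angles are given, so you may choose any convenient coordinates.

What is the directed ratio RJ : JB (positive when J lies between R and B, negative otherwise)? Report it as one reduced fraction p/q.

Set D = (0, 0), B = (1, 0), H = (0, 1), R = (4, 1); any affine frame gives the same invariant.
1. F is the midpoint of BD ⇒ F = (1/2, 0)
2. J is where the line through D parallel to FR meets line RB ⇒ J = (7, 2)
J = R + t·(B−R) with t = -1, so RJ:JB = t:(1−t) = -1:2

RJ:JB = -1/2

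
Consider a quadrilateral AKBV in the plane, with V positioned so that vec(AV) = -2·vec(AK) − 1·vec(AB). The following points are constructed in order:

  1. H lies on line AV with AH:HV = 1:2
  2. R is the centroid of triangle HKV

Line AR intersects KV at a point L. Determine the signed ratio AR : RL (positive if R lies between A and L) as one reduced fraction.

AR:RL = 7/2

Set A = (0, 0), K = (1, 0), B = (0, 1), V = (-2, -1); any affine frame gives the same invariant.
1. H lies on line AV with AH:HV = 1:2 ⇒ H = (-2/3, -1/3)
2. R is the centroid of triangle HKV ⇒ R = (-5/9, -4/9)
line AR meets KV at L = (-5/7, -4/7)
R = A + t·(L−A) with t = 7/9, so AR:RL = 7/9:2/9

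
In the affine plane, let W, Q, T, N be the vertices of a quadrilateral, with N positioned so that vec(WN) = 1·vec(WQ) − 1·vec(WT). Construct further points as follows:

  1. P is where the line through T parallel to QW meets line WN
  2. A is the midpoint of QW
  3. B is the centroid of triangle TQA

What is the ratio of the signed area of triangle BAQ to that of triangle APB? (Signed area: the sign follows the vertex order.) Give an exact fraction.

Assign W = (0, 0), Q = (1, 0), T = (0, 1), N = (1, -1) — the answer is frame-independent, so this choice is without loss of generality.
1. P is where the line through T parallel to QW meets line WN ⇒ P = (-1, 1)
2. A is the midpoint of QW ⇒ A = (1/2, 0)
3. B is the centroid of triangle TQA ⇒ B = (1/2, 1/3)
2·[BAQ] = 1/6, 2·[APB] = -1/2
[BAQ]:[APB] = 1/6:-1/2 = -1/3

[BAQ]:[APB] = -1/3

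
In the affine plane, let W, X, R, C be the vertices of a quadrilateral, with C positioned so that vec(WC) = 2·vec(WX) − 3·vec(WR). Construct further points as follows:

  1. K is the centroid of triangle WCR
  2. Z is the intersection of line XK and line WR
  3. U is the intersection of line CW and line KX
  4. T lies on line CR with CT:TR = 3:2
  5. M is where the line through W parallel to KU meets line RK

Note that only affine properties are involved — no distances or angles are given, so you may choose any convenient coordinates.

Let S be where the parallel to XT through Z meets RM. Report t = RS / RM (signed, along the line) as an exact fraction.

t = 27/11

Set W = (0, 0), X = (1, 0), R = (0, 1), C = (2, -3); any affine frame gives the same invariant.
1. K is the centroid of triangle WCR ⇒ K = (2/3, -2/3)
2. Z is the intersection of line XK and line WR ⇒ Z = (0, -2)
3. U is the intersection of line CW and line KX ⇒ U = (4/7, -6/7)
4. T lies on line CR with CT:TR = 3:2 ⇒ T = (4/5, -3/5)
5. M is where the line through W parallel to KU meets line RK ⇒ M = (2/9, 4/9)
through Z parallel to XT: direction (-1/5, -3/5); meets RM at S = (6/11, -4/11)
S = R + t·(M−R) with t = 27/11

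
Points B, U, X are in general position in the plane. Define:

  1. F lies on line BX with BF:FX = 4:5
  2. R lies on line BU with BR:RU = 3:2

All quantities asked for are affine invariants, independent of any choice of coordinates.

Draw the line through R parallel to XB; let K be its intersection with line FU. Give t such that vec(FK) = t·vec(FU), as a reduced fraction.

Set B = (0, 0), U = (1, 0), X = (0, 1); any affine frame gives the same invariant.
1. F lies on line BX with BF:FX = 4:5 ⇒ F = (0, 4/9)
2. R lies on line BU with BR:RU = 3:2 ⇒ R = (3/5, 0)
through R parallel to XB: direction (0, -1); meets FU at K = (3/5, 8/45)
K = F + t·(U−F) with t = 3/5

t = 3/5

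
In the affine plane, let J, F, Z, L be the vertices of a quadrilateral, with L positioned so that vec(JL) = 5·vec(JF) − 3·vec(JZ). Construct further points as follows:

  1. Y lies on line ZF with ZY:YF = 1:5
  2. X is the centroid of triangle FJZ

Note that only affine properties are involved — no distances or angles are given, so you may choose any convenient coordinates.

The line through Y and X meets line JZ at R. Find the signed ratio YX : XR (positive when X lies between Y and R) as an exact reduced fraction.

YX:XR = -1/2

Set J = (0, 0), F = (1, 0), Z = (0, 1), L = (5, -3); any affine frame gives the same invariant.
1. Y lies on line ZF with ZY:YF = 1:5 ⇒ Y = (1/6, 5/6)
2. X is the centroid of triangle FJZ ⇒ X = (1/3, 1/3)
line YX meets JZ at R = (0, 4/3)
X = Y + t·(R−Y) with t = -1, so YX:XR = -1:2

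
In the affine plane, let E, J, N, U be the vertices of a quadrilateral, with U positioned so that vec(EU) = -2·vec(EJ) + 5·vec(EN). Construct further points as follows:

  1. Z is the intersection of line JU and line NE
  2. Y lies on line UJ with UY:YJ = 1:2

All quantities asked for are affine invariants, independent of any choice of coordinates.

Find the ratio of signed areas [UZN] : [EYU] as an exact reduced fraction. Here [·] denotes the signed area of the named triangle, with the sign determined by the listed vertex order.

Set E = (0, 0), J = (1, 0), N = (0, 1), U = (-2, 5); any affine frame gives the same invariant.
1. Z is the intersection of line JU and line NE ⇒ Z = (0, 5/3)
2. Y lies on line UJ with UY:YJ = 1:2 ⇒ Y = (-1, 10/3)
2·[UZN] = -4/3, 2·[EYU] = 5/3
[UZN]:[EYU] = -4/3:5/3 = -4/5

[UZN]:[EYU] = -4/5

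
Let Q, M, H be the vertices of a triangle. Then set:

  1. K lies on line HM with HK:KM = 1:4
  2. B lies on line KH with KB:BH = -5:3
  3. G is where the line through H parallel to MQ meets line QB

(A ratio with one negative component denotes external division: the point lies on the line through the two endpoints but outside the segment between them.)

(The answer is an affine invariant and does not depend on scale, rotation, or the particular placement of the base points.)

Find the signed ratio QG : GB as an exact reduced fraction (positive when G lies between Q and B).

Work in coordinates with Q = (0, 0), M = (1, 0), H = (0, 1).
1. K lies on line HM with HK:KM = 1:4 ⇒ K = (1/5, 4/5)
2. B lies on line KH with KB:BH = -5:3 ⇒ B = (-3/10, 13/10)
3. G is where the line through H parallel to MQ meets line QB ⇒ G = (-3/13, 1)
G = Q + t·(B−Q) with t = 10/13, so QG:GB = t:(1−t) = 10/13:3/13

QG:GB = 10/3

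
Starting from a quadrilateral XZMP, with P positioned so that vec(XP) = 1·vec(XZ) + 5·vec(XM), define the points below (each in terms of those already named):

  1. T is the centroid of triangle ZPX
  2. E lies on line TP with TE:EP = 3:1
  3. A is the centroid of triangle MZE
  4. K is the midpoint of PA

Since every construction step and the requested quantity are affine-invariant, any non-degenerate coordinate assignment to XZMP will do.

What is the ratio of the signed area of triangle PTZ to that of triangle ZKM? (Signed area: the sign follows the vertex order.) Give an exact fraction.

[PTZ]:[ZKM] = 120/229

Choose coordinates X = (0, 0), Z = (1, 0), M = (0, 1), P = (1, 5).
1. T is the centroid of triangle ZPX ⇒ T = (2/3, 5/3)
2. E lies on line TP with TE:EP = 3:1 ⇒ E = (11/12, 25/6)
3. A is the centroid of triangle MZE ⇒ A = (23/36, 31/18)
4. K is the midpoint of PA ⇒ K = (59/72, 121/36)
2·[PTZ] = 5/3, 2·[ZKM] = 229/72
[PTZ]:[ZKM] = 5/3:229/72 = 120/229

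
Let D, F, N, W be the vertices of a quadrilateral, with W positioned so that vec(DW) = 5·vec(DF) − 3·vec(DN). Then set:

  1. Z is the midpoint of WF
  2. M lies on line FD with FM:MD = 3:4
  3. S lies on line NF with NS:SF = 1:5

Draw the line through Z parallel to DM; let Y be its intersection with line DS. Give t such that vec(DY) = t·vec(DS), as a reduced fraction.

t = -9/5

Choose coordinates D = (0, 0), F = (1, 0), N = (0, 1), W = (5, -3).
1. Z is the midpoint of WF ⇒ Z = (3, -3/2)
2. M lies on line FD with FM:MD = 3:4 ⇒ M = (4/7, 0)
3. S lies on line NF with NS:SF = 1:5 ⇒ S = (1/6, 5/6)
through Z parallel to DM: direction (4/7, 0); meets DS at Y = (-3/10, -3/2)
Y = D + t·(S−D) with t = -9/5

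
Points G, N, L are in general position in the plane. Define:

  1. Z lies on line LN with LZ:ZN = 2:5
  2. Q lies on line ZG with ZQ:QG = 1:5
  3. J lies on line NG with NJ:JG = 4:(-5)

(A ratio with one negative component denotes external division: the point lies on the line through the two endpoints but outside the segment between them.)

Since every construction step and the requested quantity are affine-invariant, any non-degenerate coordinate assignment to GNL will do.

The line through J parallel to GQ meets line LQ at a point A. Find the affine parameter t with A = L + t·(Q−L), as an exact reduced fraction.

Work in coordinates with G = (0, 0), N = (1, 0), L = (0, 1).
1. Z lies on line LN with LZ:ZN = 2:5 ⇒ Z = (2/7, 5/7)
2. Q lies on line ZG with ZQ:QG = 1:5 ⇒ Q = (5/21, 25/42)
3. J lies on line NG with NJ:JG = 4:(-5) ⇒ J = (5, 0)
through J parallel to GQ: direction (5/21, 25/42); meets LQ at A = (45/14, -125/28)
A = L + t·(Q−L) with t = 27/2

t = 27/2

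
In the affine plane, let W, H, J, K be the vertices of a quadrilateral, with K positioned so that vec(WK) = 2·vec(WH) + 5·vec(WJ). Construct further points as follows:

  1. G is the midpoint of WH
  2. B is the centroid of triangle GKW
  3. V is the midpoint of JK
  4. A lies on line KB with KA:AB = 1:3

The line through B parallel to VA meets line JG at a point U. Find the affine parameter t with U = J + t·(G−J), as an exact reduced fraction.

Choose coordinates W = (0, 0), H = (1, 0), J = (0, 1), K = (2, 5).
1. G is the midpoint of WH ⇒ G = (1/2, 0)
2. B is the centroid of triangle GKW ⇒ B = (5/6, 5/3)
3. V is the midpoint of JK ⇒ V = (1, 3)
4. A lies on line KB with KA:AB = 1:3 ⇒ A = (41/24, 25/6)
through B parallel to VA: direction (17/24, 7/6); meets JG at U = (6/31, 19/31)
U = J + t·(G−J) with t = 12/31

t = 12/31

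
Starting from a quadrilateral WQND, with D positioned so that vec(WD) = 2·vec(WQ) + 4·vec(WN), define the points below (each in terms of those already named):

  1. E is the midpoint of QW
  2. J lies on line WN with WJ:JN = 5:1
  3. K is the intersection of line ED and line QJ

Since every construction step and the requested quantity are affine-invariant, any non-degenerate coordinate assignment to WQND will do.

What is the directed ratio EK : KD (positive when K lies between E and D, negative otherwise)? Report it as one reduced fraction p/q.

EK:KD = 5/58

Assign W = (0, 0), Q = (1, 0), N = (0, 1), D = (2, 4) — the answer is frame-independent, so this choice is without loss of generality.
1. E is the midpoint of QW ⇒ E = (1/2, 0)
2. J lies on line WN with WJ:JN = 5:1 ⇒ J = (0, 5/6)
3. K is the intersection of line ED and line QJ ⇒ K = (13/21, 20/63)
K = E + t·(D−E) with t = 5/63, so EK:KD = t:(1−t) = 5/63:58/63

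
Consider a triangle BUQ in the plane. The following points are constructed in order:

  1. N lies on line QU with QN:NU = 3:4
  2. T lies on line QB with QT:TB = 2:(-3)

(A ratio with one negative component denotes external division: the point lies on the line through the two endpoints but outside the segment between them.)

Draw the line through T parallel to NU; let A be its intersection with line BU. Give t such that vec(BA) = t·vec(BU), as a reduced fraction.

t = 3

Choose coordinates B = (0, 0), U = (1, 0), Q = (0, 1).
1. N lies on line QU with QN:NU = 3:4 ⇒ N = (3/7, 4/7)
2. T lies on line QB with QT:TB = 2:(-3) ⇒ T = (0, 3)
through T parallel to NU: direction (4/7, -4/7); meets BU at A = (3, 0)
A = B + t·(U−B) with t = 3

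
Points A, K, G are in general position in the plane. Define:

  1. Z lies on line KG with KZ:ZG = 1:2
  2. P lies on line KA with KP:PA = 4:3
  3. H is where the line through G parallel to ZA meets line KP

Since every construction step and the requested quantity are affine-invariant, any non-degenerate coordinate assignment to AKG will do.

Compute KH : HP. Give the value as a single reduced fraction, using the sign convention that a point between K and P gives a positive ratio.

Work in coordinates with A = (0, 0), K = (1, 0), G = (0, 1).
1. Z lies on line KG with KZ:ZG = 1:2 ⇒ Z = (2/3, 1/3)
2. P lies on line KA with KP:PA = 4:3 ⇒ P = (3/7, 0)
3. H is where the line through G parallel to ZA meets line KP ⇒ H = (-2, 0)
H = K + t·(P−K) with t = 21/4, so KH:HP = t:(1−t) = 21/4:-17/4

KH:HP = -21/17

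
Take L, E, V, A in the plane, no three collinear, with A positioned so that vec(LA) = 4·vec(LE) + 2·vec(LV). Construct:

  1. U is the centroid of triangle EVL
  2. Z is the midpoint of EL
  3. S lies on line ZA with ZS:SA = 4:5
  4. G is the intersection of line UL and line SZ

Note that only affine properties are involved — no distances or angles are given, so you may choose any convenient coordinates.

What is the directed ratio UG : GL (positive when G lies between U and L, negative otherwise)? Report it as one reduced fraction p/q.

Assign L = (0, 0), E = (1, 0), V = (0, 1), A = (4, 2) — the answer is frame-independent, so this choice is without loss of generality.
1. U is the centroid of triangle EVL ⇒ U = (1/3, 1/3)
2. Z is the midpoint of EL ⇒ Z = (1/2, 0)
3. S lies on line ZA with ZS:SA = 4:5 ⇒ S = (37/18, 8/9)
4. G is the intersection of line UL and line SZ ⇒ G = (-2/3, -2/3)
G = U + t·(L−U) with t = 3, so UG:GL = t:(1−t) = 3:-2

UG:GL = -3/2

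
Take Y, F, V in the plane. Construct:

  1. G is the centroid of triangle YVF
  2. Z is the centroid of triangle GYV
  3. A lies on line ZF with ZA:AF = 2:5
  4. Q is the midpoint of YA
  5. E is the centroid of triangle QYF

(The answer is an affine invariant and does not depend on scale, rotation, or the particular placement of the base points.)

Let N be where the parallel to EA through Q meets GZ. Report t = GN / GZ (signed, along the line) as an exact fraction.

t = 17/21

Choose coordinates Y = (0, 0), F = (1, 0), V = (0, 1).
1. G is the centroid of triangle YVF ⇒ G = (1/3, 1/3)
2. Z is the centroid of triangle GYV ⇒ Z = (1/9, 4/9)
3. A lies on line ZF with ZA:AF = 2:5 ⇒ A = (23/63, 20/63)
4. Q is the midpoint of YA ⇒ Q = (23/126, 10/63)
5. E is the centroid of triangle QYF ⇒ E = (149/378, 10/189)
through Q parallel to EA: direction (-11/378, 50/189); meets GZ at N = (29/189, 80/189)
N = G + t·(Z−G) with t = 17/21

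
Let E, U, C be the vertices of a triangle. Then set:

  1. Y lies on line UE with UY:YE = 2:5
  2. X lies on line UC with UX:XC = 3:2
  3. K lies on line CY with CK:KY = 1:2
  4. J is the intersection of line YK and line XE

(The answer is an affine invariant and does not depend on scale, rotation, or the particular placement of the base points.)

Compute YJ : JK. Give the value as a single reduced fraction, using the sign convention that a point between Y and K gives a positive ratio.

YJ:JK = 45/13

Assign E = (0, 0), U = (1, 0), C = (0, 1) — the answer is frame-independent, so this choice is without loss of generality.
1. Y lies on line UE with UY:YE = 2:5 ⇒ Y = (5/7, 0)
2. X lies on line UC with UX:XC = 3:2 ⇒ X = (2/5, 3/5)
3. K lies on line CY with CK:KY = 1:2 ⇒ K = (5/21, 2/3)
4. J is the intersection of line YK and line XE ⇒ J = (10/29, 15/29)
J = Y + t·(K−Y) with t = 45/58, so YJ:JK = t:(1−t) = 45/58:13/58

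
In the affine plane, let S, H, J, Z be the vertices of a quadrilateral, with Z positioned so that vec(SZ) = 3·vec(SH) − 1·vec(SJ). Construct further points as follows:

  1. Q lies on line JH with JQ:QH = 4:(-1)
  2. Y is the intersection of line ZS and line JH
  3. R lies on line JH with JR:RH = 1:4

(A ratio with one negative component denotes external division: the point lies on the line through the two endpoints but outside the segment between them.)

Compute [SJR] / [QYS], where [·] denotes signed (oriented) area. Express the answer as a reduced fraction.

Choose coordinates S = (0, 0), H = (1, 0), J = (0, 1), Z = (3, -1).
1. Q lies on line JH with JQ:QH = 4:(-1) ⇒ Q = (4/3, -1/3)
2. Y is the intersection of line ZS and line JH ⇒ Y = (3/2, -1/2)
3. R lies on line JH with JR:RH = 1:4 ⇒ R = (1/5, 4/5)
2·[SJR] = -1/5, 2·[QYS] = -1/6
[SJR]:[QYS] = -1/5:-1/6 = 6/5

[SJR]:[QYS] = 6/5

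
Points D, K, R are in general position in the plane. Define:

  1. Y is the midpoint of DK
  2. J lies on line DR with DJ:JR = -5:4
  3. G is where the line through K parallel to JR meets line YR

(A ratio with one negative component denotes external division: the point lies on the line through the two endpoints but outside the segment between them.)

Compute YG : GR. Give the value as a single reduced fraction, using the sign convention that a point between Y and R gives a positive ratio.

YG:GR = -1/2

Work in coordinates with D = (0, 0), K = (1, 0), R = (0, 1).
1. Y is the midpoint of DK ⇒ Y = (1/2, 0)
2. J lies on line DR with DJ:JR = -5:4 ⇒ J = (0, 5)
3. G is where the line through K parallel to JR meets line YR ⇒ G = (1, -1)
G = Y + t·(R−Y) with t = -1, so YG:GR = t:(1−t) = -1:2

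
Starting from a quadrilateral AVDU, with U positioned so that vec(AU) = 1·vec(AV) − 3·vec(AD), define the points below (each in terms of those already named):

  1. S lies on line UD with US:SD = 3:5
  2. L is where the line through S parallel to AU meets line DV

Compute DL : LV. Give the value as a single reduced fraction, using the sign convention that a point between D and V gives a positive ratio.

Assign A = (0, 0), V = (1, 0), D = (0, 1), U = (1, -3) — the answer is frame-independent, so this choice is without loss of generality.
1. S lies on line UD with US:SD = 3:5 ⇒ S = (5/8, -3/2)
2. L is where the line through S parallel to AU meets line DV ⇒ L = (-5/16, 21/16)
L = D + t·(V−D) with t = -5/16, so DL:LV = t:(1−t) = -5/16:21/16

DL:LV = -5/21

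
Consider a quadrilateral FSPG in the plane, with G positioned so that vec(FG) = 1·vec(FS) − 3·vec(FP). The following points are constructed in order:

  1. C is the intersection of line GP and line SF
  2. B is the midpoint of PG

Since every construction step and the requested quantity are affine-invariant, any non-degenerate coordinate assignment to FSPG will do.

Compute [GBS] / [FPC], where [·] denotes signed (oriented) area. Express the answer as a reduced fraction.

[GBS]:[FPC] = 6

Choose coordinates F = (0, 0), S = (1, 0), P = (0, 1), G = (1, -3).
1. C is the intersection of line GP and line SF ⇒ C = (1/4, 0)
2. B is the midpoint of PG ⇒ B = (1/2, -1)
2·[GBS] = -3/2, 2·[FPC] = -1/4
[GBS]:[FPC] = -3/2:-1/4 = 6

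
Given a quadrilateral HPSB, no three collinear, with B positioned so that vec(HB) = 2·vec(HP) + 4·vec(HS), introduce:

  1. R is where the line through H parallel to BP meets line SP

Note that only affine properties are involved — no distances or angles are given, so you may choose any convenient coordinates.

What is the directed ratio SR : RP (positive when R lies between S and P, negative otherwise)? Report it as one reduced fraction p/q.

SR:RP = 1/4

Assign H = (0, 0), P = (1, 0), S = (0, 1), B = (2, 4) — the answer is frame-independent, so this choice is without loss of generality.
1. R is where the line through H parallel to BP meets line SP ⇒ R = (1/5, 4/5)
R = S + t·(P−S) with t = 1/5, so SR:RP = t:(1−t) = 1/5:4/5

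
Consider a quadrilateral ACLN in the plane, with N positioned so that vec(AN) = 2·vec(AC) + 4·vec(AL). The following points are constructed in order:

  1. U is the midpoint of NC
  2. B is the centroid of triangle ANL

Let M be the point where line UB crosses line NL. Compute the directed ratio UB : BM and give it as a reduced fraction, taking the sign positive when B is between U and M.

UB:BM = 11/4

Assign A = (0, 0), C = (1, 0), L = (0, 1), N = (2, 4) — the answer is frame-independent, so this choice is without loss of generality.
1. U is the midpoint of NC ⇒ U = (3/2, 2)
2. B is the centroid of triangle ANL ⇒ B = (2/3, 5/3)
line UB meets NL at M = (4/11, 17/11)
B = U + t·(M−U) with t = 11/15, so UB:BM = 11/15:4/15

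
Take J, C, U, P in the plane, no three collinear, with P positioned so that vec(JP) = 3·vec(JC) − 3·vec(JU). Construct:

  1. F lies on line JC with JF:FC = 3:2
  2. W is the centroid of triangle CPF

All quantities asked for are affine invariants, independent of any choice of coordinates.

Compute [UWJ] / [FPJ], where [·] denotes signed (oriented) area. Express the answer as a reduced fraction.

[UWJ]:[FPJ] = 23/27

Set J = (0, 0), C = (1, 0), U = (0, 1), P = (3, -3); any affine frame gives the same invariant.
1. F lies on line JC with JF:FC = 3:2 ⇒ F = (3/5, 0)
2. W is the centroid of triangle CPF ⇒ W = (23/15, -1)
2·[UWJ] = -23/15, 2·[FPJ] = -9/5
[UWJ]:[FPJ] = -23/15:-9/5 = 23/27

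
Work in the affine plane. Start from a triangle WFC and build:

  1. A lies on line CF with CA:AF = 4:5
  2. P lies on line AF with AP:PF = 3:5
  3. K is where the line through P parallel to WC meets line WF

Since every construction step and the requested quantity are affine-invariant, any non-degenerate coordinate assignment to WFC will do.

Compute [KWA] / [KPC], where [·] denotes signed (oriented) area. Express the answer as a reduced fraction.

[KWA]:[KPC] = -8/5

Work in coordinates with W = (0, 0), F = (1, 0), C = (0, 1).
1. A lies on line CF with CA:AF = 4:5 ⇒ A = (4/9, 5/9)
2. P lies on line AF with AP:PF = 3:5 ⇒ P = (47/72, 25/72)
3. K is where the line through P parallel to WC meets line WF ⇒ K = (47/72, 0)
2·[KWA] = -235/648, 2·[KPC] = 1175/5184
[KWA]:[KPC] = -235/648:1175/5184 = -8/5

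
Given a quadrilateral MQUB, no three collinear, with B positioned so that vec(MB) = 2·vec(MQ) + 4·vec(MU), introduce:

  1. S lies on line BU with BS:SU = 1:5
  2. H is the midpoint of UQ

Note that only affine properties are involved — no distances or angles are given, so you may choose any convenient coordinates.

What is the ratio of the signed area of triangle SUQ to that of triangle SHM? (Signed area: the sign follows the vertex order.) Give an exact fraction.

Work in coordinates with M = (0, 0), Q = (1, 0), U = (0, 1), B = (2, 4).
1. S lies on line BU with BS:SU = 1:5 ⇒ S = (5/3, 7/2)
2. H is the midpoint of UQ ⇒ H = (1/2, 1/2)
2·[SUQ] = 25/6, 2·[SHM] = -11/12
[SUQ]:[SHM] = 25/6:-11/12 = -50/11

[SUQ]:[SHM] = -50/11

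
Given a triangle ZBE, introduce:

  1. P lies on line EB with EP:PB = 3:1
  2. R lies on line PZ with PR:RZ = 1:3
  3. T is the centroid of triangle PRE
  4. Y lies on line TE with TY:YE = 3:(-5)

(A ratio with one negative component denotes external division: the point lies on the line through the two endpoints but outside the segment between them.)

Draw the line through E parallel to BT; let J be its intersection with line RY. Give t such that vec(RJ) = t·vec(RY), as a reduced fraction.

Choose coordinates Z = (0, 0), B = (1, 0), E = (0, 1).
1. P lies on line EB with EP:PB = 3:1 ⇒ P = (3/4, 1/4)
2. R lies on line PZ with PR:RZ = 1:3 ⇒ R = (9/16, 3/16)
3. T is the centroid of triangle PRE ⇒ T = (7/16, 23/48)
4. Y lies on line TE with TY:YE = 3:(-5) ⇒ Y = (35/32, -29/96)
through E parallel to BT: direction (-9/16, 23/48); meets RY at J = (-135/32, 147/32)
J = R + t·(Y−R) with t = -9

t = -9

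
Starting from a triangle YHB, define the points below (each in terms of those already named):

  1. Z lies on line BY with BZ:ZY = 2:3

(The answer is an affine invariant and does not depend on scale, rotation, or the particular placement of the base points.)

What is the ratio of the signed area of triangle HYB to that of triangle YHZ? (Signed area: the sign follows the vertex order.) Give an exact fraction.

[HYB]:[YHZ] = -5/3

Assign Y = (0, 0), H = (1, 0), B = (0, 1) — the answer is frame-independent, so this choice is without loss of generality.
1. Z lies on line BY with BZ:ZY = 2:3 ⇒ Z = (0, 3/5)
2·[HYB] = -1, 2·[YHZ] = 3/5
[HYB]:[YHZ] = -1:3/5 = -5/3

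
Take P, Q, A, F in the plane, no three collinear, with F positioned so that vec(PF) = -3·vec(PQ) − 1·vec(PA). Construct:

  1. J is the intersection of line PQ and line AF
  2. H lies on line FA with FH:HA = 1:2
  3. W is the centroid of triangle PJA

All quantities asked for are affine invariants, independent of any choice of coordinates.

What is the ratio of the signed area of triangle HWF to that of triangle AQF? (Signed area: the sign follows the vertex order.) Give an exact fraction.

[HWF]:[AQF] = 1/15

Choose coordinates P = (0, 0), Q = (1, 0), A = (0, 1), F = (-3, -1).
1. J is the intersection of line PQ and line AF ⇒ J = (-3/2, 0)
2. H lies on line FA with FH:HA = 1:2 ⇒ H = (-2, -1/3)
3. W is the centroid of triangle PJA ⇒ W = (-1/2, 1/3)
2·[HWF] = -1/3, 2·[AQF] = -5
[HWF]:[AQF] = -1/3:-5 = 1/15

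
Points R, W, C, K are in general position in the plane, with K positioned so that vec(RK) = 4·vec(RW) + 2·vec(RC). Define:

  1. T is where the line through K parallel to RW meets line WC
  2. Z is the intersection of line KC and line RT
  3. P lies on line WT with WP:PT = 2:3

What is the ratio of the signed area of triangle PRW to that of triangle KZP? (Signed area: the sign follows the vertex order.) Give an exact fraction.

Assign R = (0, 0), W = (1, 0), C = (0, 1), K = (4, 2) — the answer is frame-independent, so this choice is without loss of generality.
1. T is where the line through K parallel to RW meets line WC ⇒ T = (-1, 2)
2. Z is the intersection of line KC and line RT ⇒ Z = (-4/9, 8/9)
3. P lies on line WT with WP:PT = 2:3 ⇒ P = (1/5, 4/5)
2·[PRW] = 4/5, 2·[KZP] = 10/9
[PRW]:[KZP] = 4/5:10/9 = 18/25

[PRW]:[KZP] = 18/25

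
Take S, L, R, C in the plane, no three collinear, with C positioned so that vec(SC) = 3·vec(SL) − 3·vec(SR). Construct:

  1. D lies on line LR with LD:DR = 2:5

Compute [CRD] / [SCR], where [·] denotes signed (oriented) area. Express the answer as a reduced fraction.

Set S = (0, 0), L = (1, 0), R = (0, 1), C = (3, -3); any affine frame gives the same invariant.
1. D lies on line LR with LD:DR = 2:5 ⇒ D = (5/7, 2/7)
2·[CRD] = -5/7, 2·[SCR] = 3
[CRD]:[SCR] = -5/7:3 = -5/21

[CRD]:[SCR] = -5/21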